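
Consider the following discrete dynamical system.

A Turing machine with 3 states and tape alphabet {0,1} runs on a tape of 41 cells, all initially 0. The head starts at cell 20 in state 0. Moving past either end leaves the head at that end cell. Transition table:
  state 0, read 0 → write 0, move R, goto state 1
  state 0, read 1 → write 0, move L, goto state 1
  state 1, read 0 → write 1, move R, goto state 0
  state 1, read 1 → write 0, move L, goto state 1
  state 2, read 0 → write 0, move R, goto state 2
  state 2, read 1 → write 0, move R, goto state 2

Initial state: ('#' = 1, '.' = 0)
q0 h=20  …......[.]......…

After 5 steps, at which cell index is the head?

25

t=0: q0 h=20  …......[.]......…
t=1: q1 h=21  …......[.]......…
t=2: q0 h=22  ….....#[.]......…
t=3: q1 h=23  …....#.[.]......…
t=4: q0 h=24  …...#.#[.]......…
t=5: q1 h=25  …..#.#.[.]......…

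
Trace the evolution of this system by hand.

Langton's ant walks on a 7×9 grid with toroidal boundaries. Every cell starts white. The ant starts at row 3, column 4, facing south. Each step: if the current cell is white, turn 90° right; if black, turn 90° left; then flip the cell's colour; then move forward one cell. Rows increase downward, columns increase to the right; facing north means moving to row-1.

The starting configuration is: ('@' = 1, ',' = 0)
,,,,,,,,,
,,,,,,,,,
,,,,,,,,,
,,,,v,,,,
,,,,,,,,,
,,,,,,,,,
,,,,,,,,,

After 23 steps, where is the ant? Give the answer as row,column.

t=0: ,,,,,,,,,
,,,,,,,,,
,,,,,,,,,
,,,,v,,,,
,,,,,,,,,
,,,,,,,,,
,,,,,,,,,
t=1: ,,,,,,,,,
,,,,,,,,,
,,,,,,,,,
,,,<@,,,,
,,,,,,,,,
,,,,,,,,,
,,,,,,,,,
t=2: ,,,,,,,,,
,,,,,,,,,
,,,^,,,,,
,,,@@,,,,
,,,,,,,,,
,,,,,,,,,
,,,,,,,,,
t=3: ,,,,,,,,,
,,,,,,,,,
,,,@>,,,,
,,,@@,,,,
,,,,,,,,,
,,,,,,,,,
,,,,,,,,,
t=4: ,,,,,,,,,
,,,,,,,,,
,,,@@,,,,
,,,@v,,,,
,,,,,,,,,
,,,,,,,,,
,,,,,,,,,
t=5: ,,,,,,,,,
,,,,,,,,,
,,,@@,,,,
,,,@,>,,,
,,,,,,,,,
,,,,,,,,,
,,,,,,,,,
t=6: ,,,,,,,,,
,,,,,,,,,
,,,@@,,,,
,,,@,@,,,
,,,,,v,,,
,,,,,,,,,
,,,,,,,,,
t=7: ,,,,,,,,,
,,,,,,,,,
,,,@@,,,,
,,,@,@,,,
,,,,<@,,,
,,,,,,,,,
,,,,,,,,,
t=8: ,,,,,,,,,
,,,,,,,,,
,,,@@,,,,
,,,@^@,,,
,,,,@@,,,
,,,,,,,,,
,,,,,,,,,
t=9: ,,,,,,,,,
,,,,,,,,,
,,,@@,,,,
,,,@@>,,,
,,,,@@,,,
,,,,,,,,,
,,,,,,,,,
t=10: ,,,,,,,,,
,,,,,,,,,
,,,@@^,,,
,,,@@,,,,
,,,,@@,,,
,,,,,,,,,
,,,,,,,,,
t=11: ,,,,,,,,,
,,,,,,,,,
,,,@@@>,,
,,,@@,,,,
,,,,@@,,,
,,,,,,,,,
,,,,,,,,,
t=12: ,,,,,,,,,
,,,,,,,,,
,,,@@@@,,
,,,@@,v,,
,,,,@@,,,
,,,,,,,,,
,,,,,,,,,
t=13: ,,,,,,,,,
,,,,,,,,,
,,,@@@@,,
,,,@@<@,,
,,,,@@,,,
,,,,,,,,,
,,,,,,,,,
t=14: ,,,,,,,,,
,,,,,,,,,
,,,@@^@,,
,,,@@@@,,
,,,,@@,,,
,,,,,,,,,
,,,,,,,,,
t=15: ,,,,,,,,,
,,,,,,,,,
,,,@<,@,,
,,,@@@@,,
,,,,@@,,,
,,,,,,,,,
,,,,,,,,,
t=16: ,,,,,,,,,
,,,,,,,,,
,,,@,,@,,
,,,@v@@,,
,,,,@@,,,
,,,,,,,,,
,,,,,,,,,
t=17: ,,,,,,,,,
,,,,,,,,,
,,,@,,@,,
,,,@,>@,,
,,,,@@,,,
,,,,,,,,,
,,,,,,,,,
t=18: ,,,,,,,,,
,,,,,,,,,
,,,@,^@,,
,,,@,,@,,
,,,,@@,,,
,,,,,,,,,
,,,,,,,,,
t=19: ,,,,,,,,,
,,,,,,,,,
,,,@,@>,,
,,,@,,@,,
,,,,@@,,,
,,,,,,,,,
,,,,,,,,,
t=20: ,,,,,,,,,
,,,,,,^,,
,,,@,@,,,
,,,@,,@,,
,,,,@@,,,
,,,,,,,,,
,,,,,,,,,
t=21: ,,,,,,,,,
,,,,,,@>,
,,,@,@,,,
,,,@,,@,,
,,,,@@,,,
,,,,,,,,,
,,,,,,,,,
t=22: ,,,,,,,,,
,,,,,,@@,
,,,@,@,v,
,,,@,,@,,
,,,,@@,,,
,,,,,,,,,
,,,,,,,,,
t=23: ,,,,,,,,,
,,,,,,@@,
,,,@,@<@,
,,,@,,@,,
,,,,@@,,,
,,,,,,,,,
,,,,,,,,,

2,6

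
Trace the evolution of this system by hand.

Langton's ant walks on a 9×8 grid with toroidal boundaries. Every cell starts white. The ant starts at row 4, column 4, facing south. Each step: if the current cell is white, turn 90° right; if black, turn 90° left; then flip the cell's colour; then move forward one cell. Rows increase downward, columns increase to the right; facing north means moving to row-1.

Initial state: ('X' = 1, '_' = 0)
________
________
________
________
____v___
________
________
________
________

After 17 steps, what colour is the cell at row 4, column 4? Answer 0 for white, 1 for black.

0

t=0: ________
________
________
________
____v___
________
________
________
________
t=1: ________
________
________
________
___<X___
________
________
________
________
t=2: ________
________
________
___^____
___XX___
________
________
________
________
t=3: ________
________
________
___X>___
___XX___
________
________
________
________
t=4: ________
________
________
___XX___
___Xv___
________
________
________
________
t=5: ________
________
________
___XX___
___X_>__
________
________
________
________
t=6: ________
________
________
___XX___
___X_X__
_____v__
________
________
________
t=7: ________
________
________
___XX___
___X_X__
____<X__
________
________
________
t=8: ________
________
________
___XX___
___X^X__
____XX__
________
________
________
t=9: ________
________
________
___XX___
___XX>__
____XX__
________
________
________
t=10: ________
________
________
___XX^__
___XX___
____XX__
________
________
________
t=11: ________
________
________
___XXX>_
___XX___
____XX__
________
________
________
t=12: ________
________
________
___XXXX_
___XX_v_
____XX__
________
________
________
t=13: ________
________
________
___XXXX_
___XX<X_
____XX__
________
________
________
t=14: ________
________
________
___XX^X_
___XXXX_
____XX__
________
________
________
t=15: ________
________
________
___X<_X_
___XXXX_
____XX__
________
________
________
t=16: ________
________
________
___X__X_
___XvXX_
____XX__
________
________
________
t=17: ________
________
________
___X__X_
___X_>X_
____XX__
________
________
________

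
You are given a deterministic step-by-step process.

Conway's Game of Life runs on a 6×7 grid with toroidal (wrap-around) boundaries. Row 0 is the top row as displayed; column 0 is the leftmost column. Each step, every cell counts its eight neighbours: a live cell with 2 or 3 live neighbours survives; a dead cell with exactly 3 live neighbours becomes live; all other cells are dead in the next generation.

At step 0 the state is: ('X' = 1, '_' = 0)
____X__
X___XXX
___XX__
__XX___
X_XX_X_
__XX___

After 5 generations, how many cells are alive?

2

step 0: ____X__
X___XXX
___XX__
__XX___
X_XX_X_
__XX___
step 1: ____X_X
______X
__X___X
_X_____
_______
_XX____
step 2: X____X_
X_____X
X______
_______
_XX____
_______
step 3: X______
XX_____
X_____X
_X_____
_______
_X_____
step 4: X______
_X_____
______X
X______
_______
_______
step 5: _______
X______
X______
_______
_______
_______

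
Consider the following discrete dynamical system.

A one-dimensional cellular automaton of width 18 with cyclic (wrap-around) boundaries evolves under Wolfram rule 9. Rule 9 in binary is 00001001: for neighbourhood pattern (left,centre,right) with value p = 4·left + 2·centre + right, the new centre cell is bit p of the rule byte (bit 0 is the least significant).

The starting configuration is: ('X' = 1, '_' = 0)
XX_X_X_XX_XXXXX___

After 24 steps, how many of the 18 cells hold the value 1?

7

step 0: XX_X_X_XX_XXXXX___
step 1: X______X__X_____X_
step 2: __XXXX______XXX___
step 3: X_X____XXXX_X___XX
step 4: ____XX_X______X_X_
step 5: XXX_X____XXXX_____
step 6: X_____XX_X____XXX_
step 7: __XXX_X____XX_X___
step 8: X_X_____XX_X____XX
step 9: ____XXX_X____XX_X_
step 10: XXX_X_____XX_X____
step 11: X_____XXX_X____XX_
step 12: __XXX_X_____XX_X__
step 13: X_X_____XXX_X____X
step 14: ____XXX_X_____XX_X
step 15: _XX_X_____XXX_X___
step 16: _X____XXX_X_____XX
step 17: ___XX_X_____XXX_X_
step 18: XX_X____XXX_X_____
step 19: X____XX_X_____XXX_
step 20: __XX_X____XXX_X___
step 21: X_X____XX_X_____XX
step 22: ____XX_X____XXX_X_
step 23: XXX_X____XX_X_____
step 24: X_____XX_X____XXX_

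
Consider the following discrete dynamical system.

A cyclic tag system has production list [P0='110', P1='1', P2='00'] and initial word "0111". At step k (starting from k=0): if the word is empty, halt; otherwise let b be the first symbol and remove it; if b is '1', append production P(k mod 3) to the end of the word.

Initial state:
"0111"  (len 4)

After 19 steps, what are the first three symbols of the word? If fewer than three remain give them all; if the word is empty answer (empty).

step 0: "0111"  (len 4)
step 1: "111"  (len 3)
step 2: "111"  (len 3)
step 3: "1100"  (len 4)
step 4: "100110"  (len 6)
step 5: "001101"  (len 6)
step 6: "01101"  (len 5)
step 7: "1101"  (len 4)
step 8: "1011"  (len 4)
step 9: "01100"  (len 5)
step 10: "1100"  (len 4)
step 11: "1001"  (len 4)
step 12: "00100"  (len 5)
step 13: "0100"  (len 4)
step 14: "100"  (len 3)
step 15: "0000"  (len 4)
step 16: "000"  (len 3)
step 17: "00"  (len 2)
step 18: "0"  (len 1)
step 19: (halted — word empty)

(empty)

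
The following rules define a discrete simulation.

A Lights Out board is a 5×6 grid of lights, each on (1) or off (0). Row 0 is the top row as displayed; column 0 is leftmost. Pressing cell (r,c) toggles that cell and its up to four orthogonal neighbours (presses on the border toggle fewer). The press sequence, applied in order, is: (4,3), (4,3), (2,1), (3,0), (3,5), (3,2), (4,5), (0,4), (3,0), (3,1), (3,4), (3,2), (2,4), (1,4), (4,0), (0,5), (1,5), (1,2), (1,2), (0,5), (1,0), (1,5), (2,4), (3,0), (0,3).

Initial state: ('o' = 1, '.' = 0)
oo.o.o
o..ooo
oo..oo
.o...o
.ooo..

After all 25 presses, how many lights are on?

15

0) oo.o.o
o..ooo
oo..oo
.o...o
.ooo..
1) oo.o.o
o..ooo
oo..oo
.o.o.o
.o..o.
2) oo.o.o
o..ooo
oo..oo
.o...o
.ooo..
3) oo.o.o
oo.ooo
..o.oo
.....o
.ooo..
4) oo.o.o
oo.ooo
o.o.oo
oo...o
oooo..
5) oo.o.o
oo.ooo
o.o.o.
oo..o.
oooo.o
6) oo.o.o
oo.ooo
o...o.
o.ooo.
oo.o.o
7) oo.o.o
oo.ooo
o...o.
o.oooo
oo.oo.
8) oo..o.
oo.o.o
o...o.
o.oooo
oo.oo.
9) oo..o.
oo.o.o
....o.
.ooooo
.o.oo.
10) oo..o.
oo.o.o
.o..o.
o..ooo
...oo.
11) oo..o.
oo.o.o
.o....
o.....
...o..
12) oo..o.
oo.o.o
.oo...
oooo..
..oo..
13) oo..o.
oo.ooo
.ooooo
ooooo.
..oo..
14) oo....
oo....
.ooo.o
ooooo.
..oo..
15) oo....
oo....
.ooo.o
.oooo.
oooo..
16) oo..oo
oo...o
.ooo.o
.oooo.
oooo..
17) oo..o.
oo..o.
.ooo..
.oooo.
oooo..
18) ooo.o.
o.ooo.
.o.o..
.oooo.
oooo..
19) oo..o.
oo..o.
.ooo..
.oooo.
oooo..
20) oo...o
oo..oo
.ooo..
.oooo.
oooo..
21) .o...o
....oo
oooo..
.oooo.
oooo..
22) .o....
......
oooo.o
.oooo.
oooo..
23) .o....
....o.
ooo.o.
.ooo..
oooo..
24) .o....
....o.
.oo.o.
o.oo..
.ooo..
25) .oooo.
...oo.
.oo.o.
o.oo..
.ooo..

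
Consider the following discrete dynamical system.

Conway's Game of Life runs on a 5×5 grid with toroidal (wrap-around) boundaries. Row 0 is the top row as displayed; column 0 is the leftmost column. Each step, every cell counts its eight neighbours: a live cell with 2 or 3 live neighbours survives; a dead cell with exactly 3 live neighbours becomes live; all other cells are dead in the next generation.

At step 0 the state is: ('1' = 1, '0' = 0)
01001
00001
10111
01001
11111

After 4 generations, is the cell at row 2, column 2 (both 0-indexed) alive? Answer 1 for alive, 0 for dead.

0

[0] 01001
00001
10111
01001
11111
[1] 01000
01100
01100
00000
00000
[2] 01100
10000
01100
00000
00000
[3] 01000
10000
01000
00000
00000
[4] 00000
11000
00000
00000
00000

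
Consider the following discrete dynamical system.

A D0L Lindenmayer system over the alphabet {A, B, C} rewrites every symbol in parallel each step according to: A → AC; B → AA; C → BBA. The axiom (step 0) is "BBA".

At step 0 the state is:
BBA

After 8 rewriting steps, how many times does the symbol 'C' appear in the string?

step 0: BBA
step 1: AAAAAC
step 2: ACACACACACBBA
step 3: ACBBAACBBAACBBAACBBAACBBAAAAAAC
step 4: ACBBAAAAAACACBBAAAAAACACBBAAAAAACACBBAAAAAACACBBAAAAAACACACACACACBBA
step 5: ACBBAAAAAACACACACACACBBAACBBAAAAAACACACACACACBBAACBBAAAAAA…BBAACBBAAAAAACACACACACACBBAACBBAACBBAACBBAACBBAACBBAAAAAAC  (len 151)
step 6: ACBBAAAAAACACACACACACBBAACBBAACBBAACBBAACBBAACBBAAAAAACACB…CACBBAAAAAACACBBAAAAAACACBBAAAAAACACBBAAAAAACACACACACACBBA  (len 343)
step 7: ACBBAAAAAACACACACACACBBAACBBAACBBAACBBAACBBAACBBAAAAAACACB…BBAACBBAAAAAACACACACACACBBAACBBAACBBAACBBAACBBAACBBAAAAAAC  (len 766)
step 8: ACBBAAAAAACACACACACACBBAACBBAACBBAACBBAACBBAACBBAAAAAACACB…CACBBAAAAAACACBBAAAAAACACBBAAAAAACACBBAAAAAACACACACACACBBA  (len 1713)

425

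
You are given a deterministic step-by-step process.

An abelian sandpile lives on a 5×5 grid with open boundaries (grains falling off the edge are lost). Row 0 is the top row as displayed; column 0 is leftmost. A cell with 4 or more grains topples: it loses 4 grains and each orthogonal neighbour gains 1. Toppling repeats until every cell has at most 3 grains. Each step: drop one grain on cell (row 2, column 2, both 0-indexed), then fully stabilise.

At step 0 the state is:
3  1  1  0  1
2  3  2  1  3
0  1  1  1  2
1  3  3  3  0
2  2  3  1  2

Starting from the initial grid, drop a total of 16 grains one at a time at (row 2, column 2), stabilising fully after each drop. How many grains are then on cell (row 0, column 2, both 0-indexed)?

gen 0: 3  1  1  0  1
2  3  2  1  3
0  1  1  1  2
1  3  3  3  0
2  2  3  1  2
gen 1: 3  1  1  0  1
2  3  2  1  3
0  1  2  1  2
1  3  3  3  0
2  2  3  1  2
gen 2: 3  1  1  0  1
2  3  2  1  3
0  1  3  1  2
1  3  3  3  0
2  2  3  1  2
gen 3: 3  1  1  0  1
2  3  3  1  3
0  3  1  3  2
2  1  3  0  1
3  0  1  3  2
gen 4: 3  1  1  0  1
2  3  3  1  3
0  3  2  3  2
2  1  3  0  1
3  0  1  3  2
gen 5: 3  1  1  0  1
2  3  3  1  3
0  3  3  3  2
2  1  3  0  1
3  0  1  3  2
gen 6: 3  2  2  0  1
3  1  2  3  3
1  2  0  1  3
2  3  1  2  1
3  0  2  3  2
gen 7: 3  2  2  0  1
3  1  2  3  3
1  2  1  1  3
2  3  1  2  1
3  0  2  3  2
gen 8: 3  2  2  0  1
3  1  2  3  3
1  2  2  1  3
2  3  1  2  1
3  0  2  3  2
gen 9: 3  2  2  0  1
3  1  2  3  3
1  2  3  1  3
2  3  1  2  1
3  0  2  3  2
gen 10: 3  2  2  0  1
3  1  3  3  3
1  3  0  2  3
2  3  2  2  1
3  0  2  3  2
gen 11: 3  2  2  0  1
3  1  3  3  3
1  3  1  2  3
2  3  2  2  1
3  0  2  3  2
gen 12: 3  2  2  0  1
3  1  3  3  3
1  3  2  2  3
2  3  2  2  1
3  0  2  3  2
gen 13: 3  2  2  0  1
3  1  3  3  3
1  3  3  2  3
2  3  2  2  1
3  0  2  3  2
gen 14: 3  2  3  1  2
3  3  2  2  1
2  2  0  3  1
3  1  3  1  3
3  2  0  1  3
gen 15: 3  2  3  1  2
3  3  2  2  1
2  2  1  3  1
3  1  3  1  3
3  2  0  1  3
gen 16: 3  2  3  1  2
3  3  2  2  1
2  2  2  3  1
3  1  3  1  3
3  2  0  1  3

3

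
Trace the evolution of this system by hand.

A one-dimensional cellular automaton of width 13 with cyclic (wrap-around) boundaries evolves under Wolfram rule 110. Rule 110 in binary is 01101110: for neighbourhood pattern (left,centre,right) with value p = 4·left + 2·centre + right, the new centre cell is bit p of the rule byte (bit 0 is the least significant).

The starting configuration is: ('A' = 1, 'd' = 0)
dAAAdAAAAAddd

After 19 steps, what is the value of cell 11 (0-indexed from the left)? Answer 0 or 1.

1

t=0: dAAAdAAAAAddd
t=1: AAdAAAdddAddd
t=2: AAAAdAddAAddA
t=3: dddAAAdAAAdAA
t=4: ddAAdAAAdAAAA
t=5: dAAAAAdAAAddA
t=6: AAdddAAAdAdAA
t=7: dAddAAdAAAAAd
t=8: AAdAAAAAdddAd
t=9: AAAAdddAddAAA
t=10: dddAddAAdAAdd
t=11: ddAAdAAAAAAdd
t=12: dAAAAAddddAdd
t=13: AAdddAdddAAdd
t=14: AAddAAddAAAdA
t=15: dAdAAAdAAdAAA
t=16: AAAAdAAAAAAdA
t=17: dddAAAddddAAA
t=18: ddAAdAdddAAdA
t=19: dAAAAAddAAAAA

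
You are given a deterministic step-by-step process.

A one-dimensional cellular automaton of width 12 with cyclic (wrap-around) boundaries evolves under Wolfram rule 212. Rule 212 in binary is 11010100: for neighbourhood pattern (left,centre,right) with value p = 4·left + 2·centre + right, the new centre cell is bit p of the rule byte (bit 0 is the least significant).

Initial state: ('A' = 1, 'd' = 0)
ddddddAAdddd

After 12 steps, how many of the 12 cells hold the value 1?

t=0: ddddddAAdddd
t=1: dddddddAAddd
t=2: ddddddddAAdd
t=3: dddddddddAAd
t=4: ddddddddddAA
t=5: AddddddddddA
t=6: AAdddddddddd
t=7: dAAddddddddd
t=8: ddAAdddddddd
t=9: dddAAddddddd
t=10: ddddAAdddddd
t=11: dddddAAddddd
t=12: ddddddAAdddd

2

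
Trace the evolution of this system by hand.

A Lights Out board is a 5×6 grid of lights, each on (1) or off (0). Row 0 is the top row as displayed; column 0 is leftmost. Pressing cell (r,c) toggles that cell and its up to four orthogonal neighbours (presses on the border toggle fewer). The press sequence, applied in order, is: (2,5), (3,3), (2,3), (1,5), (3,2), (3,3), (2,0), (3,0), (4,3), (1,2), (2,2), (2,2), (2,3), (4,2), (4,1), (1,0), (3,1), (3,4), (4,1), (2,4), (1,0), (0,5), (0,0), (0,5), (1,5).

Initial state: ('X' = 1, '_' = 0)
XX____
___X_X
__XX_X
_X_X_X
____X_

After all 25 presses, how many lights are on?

13

[0] XX____
___X_X
__XX_X
_X_X_X
____X_
[1] XX____
___X__
__XXX_
_X_X__
____X_
[2] XX____
___X__
__X_X_
_XX_X_
___XX_
[3] XX____
______
___X__
_XXXX_
___XX_
[4] XX___X
____XX
___X_X
_XXXX_
___XX_
[5] XX___X
____XX
__XX_X
____X_
__XXX_
[6] XX___X
____XX
__X__X
__XX__
__X_X_
[7] XX___X
X___XX
XXX__X
X_XX__
__X_X_
[8] XX___X
X___XX
_XX__X
_XXX__
X_X_X_
[9] XX___X
X___XX
_XX__X
_XX___
X__X__
[10] XXX__X
XXXXXX
_X___X
_XX___
X__X__
[11] XXX__X
XX_XXX
__XX_X
_X____
X__X__
[12] XXX__X
XXXXXX
_X___X
_XX___
X__X__
[13] XXX__X
XXX_XX
_XXXXX
_XXX__
X__X__
[14] XXX__X
XXX_XX
_XXXXX
_X_X__
XXX___
[15] XXX__X
XXX_XX
_XXXXX
___X__
______
[16] _XX__X
__X_XX
XXXXXX
___X__
______
[17] _XX__X
__X_XX
X_XXXX
XXXX__
_X____
[18] _XX__X
__X_XX
X_XX_X
XXX_XX
_X__X_
[19] _XX__X
__X_XX
X_XX_X
X_X_XX
X_X_X_
[20] _XX__X
__X__X
X_X_X_
X_X__X
X_X_X_
[21] XXX__X
XXX__X
__X_X_
X_X__X
X_X_X_
[22] XXX_X_
XXX___
__X_X_
X_X__X
X_X_X_
[23] __X_X_
_XX___
__X_X_
X_X__X
X_X_X_
[24] __X__X
_XX__X
__X_X_
X_X__X
X_X_X_
[25] __X___
_XX_X_
__X_XX
X_X__X
X_X_X_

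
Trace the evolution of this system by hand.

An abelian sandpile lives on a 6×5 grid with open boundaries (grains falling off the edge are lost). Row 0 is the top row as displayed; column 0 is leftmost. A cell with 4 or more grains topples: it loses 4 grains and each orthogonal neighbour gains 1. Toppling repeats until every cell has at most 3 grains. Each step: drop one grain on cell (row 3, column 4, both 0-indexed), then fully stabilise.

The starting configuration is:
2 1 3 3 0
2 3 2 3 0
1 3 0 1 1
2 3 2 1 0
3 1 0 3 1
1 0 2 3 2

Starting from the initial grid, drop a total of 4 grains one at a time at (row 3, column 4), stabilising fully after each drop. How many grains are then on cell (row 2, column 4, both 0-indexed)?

2

gen 0: 2 1 3 3 0
2 3 2 3 0
1 3 0 1 1
2 3 2 1 0
3 1 0 3 1
1 0 2 3 2
gen 1: 2 1 3 3 0
2 3 2 3 0
1 3 0 1 1
2 3 2 1 1
3 1 0 3 1
1 0 2 3 2
gen 2: 2 1 3 3 0
2 3 2 3 0
1 3 0 1 1
2 3 2 1 2
3 1 0 3 1
1 0 2 3 2
gen 3: 2 1 3 3 0
2 3 2 3 0
1 3 0 1 1
2 3 2 1 3
3 1 0 3 1
1 0 2 3 2
gen 4: 2 1 3 3 0
2 3 2 3 0
1 3 0 1 2
2 3 2 2 0
3 1 0 3 2
1 0 2 3 2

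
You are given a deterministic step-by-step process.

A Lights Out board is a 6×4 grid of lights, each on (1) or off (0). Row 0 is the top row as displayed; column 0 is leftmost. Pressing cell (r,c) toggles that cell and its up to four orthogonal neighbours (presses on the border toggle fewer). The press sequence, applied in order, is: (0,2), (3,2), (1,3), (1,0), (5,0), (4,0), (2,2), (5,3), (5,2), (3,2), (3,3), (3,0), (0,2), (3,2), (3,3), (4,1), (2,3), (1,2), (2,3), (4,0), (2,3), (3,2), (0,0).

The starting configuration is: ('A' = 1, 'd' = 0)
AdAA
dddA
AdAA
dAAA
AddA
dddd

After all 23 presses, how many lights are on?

t=0: AdAA
dddA
AdAA
dAAA
AddA
dddd
t=1: AAdd
ddAA
AdAA
dAAA
AddA
dddd
t=2: AAdd
ddAA
AddA
dddd
AdAA
dddd
t=3: AAdA
dddd
Addd
dddd
AdAA
dddd
t=4: dAdA
AAdd
dddd
dddd
AdAA
dddd
t=5: dAdA
AAdd
dddd
dddd
ddAA
AAdd
t=6: dAdA
AAdd
dddd
Addd
AAAA
dAdd
t=7: dAdA
AAAd
dAAA
AdAd
AAAA
dAdd
t=8: dAdA
AAAd
dAAA
AdAd
AAAd
dAAA
t=9: dAdA
AAAd
dAAA
AdAd
AAdd
dddd
t=10: dAdA
AAAd
dAdA
AAdA
AAAd
dddd
t=11: dAdA
AAAd
dAdd
AAAd
AAAA
dddd
t=12: dAdA
AAAd
AAdd
ddAd
dAAA
dddd
t=13: ddAd
AAdd
AAdd
ddAd
dAAA
dddd
t=14: ddAd
AAdd
AAAd
dAdA
dAdA
dddd
t=15: ddAd
AAdd
AAAA
dAAd
dAdd
dddd
t=16: ddAd
AAdd
AAAA
ddAd
AdAd
dAdd
t=17: ddAd
AAdA
AAdd
ddAA
AdAd
dAdd
t=18: dddd
AdAd
AAAd
ddAA
AdAd
dAdd
t=19: dddd
AdAA
AAdA
ddAd
AdAd
dAdd
t=20: dddd
AdAA
AAdA
AdAd
dAAd
AAdd
t=21: dddd
AdAd
AAAd
AdAA
dAAd
AAdd
t=22: dddd
AdAd
AAdd
AAdd
dAdd
AAdd
t=23: AAdd
ddAd
AAdd
AAdd
dAdd
AAdd

10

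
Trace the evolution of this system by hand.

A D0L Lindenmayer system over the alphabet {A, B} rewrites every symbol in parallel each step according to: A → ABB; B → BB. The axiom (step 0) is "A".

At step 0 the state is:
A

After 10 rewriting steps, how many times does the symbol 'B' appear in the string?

2046

step 0: A
step 1: ABB
step 2: ABBBBBB
step 3: ABBBBBBBBBBBBBB
step 4: ABBBBBBBBBBBBBBBBBBBBBBBBBBBBBB
step 5: ABBBBBBBBBBBBBBBBBBBBBBBBBBBBBBBBBBBBBBBBBBBBBBBBBBBBBBBBBBBBBB
step 6: ABBBBBBBBBBBBBBBBBBBBBBBBBBBBBBBBBBBBBBBBBBBBBBBBBBBBBBBBB…BBBBBBBBBBBBBBBBBBBBBBBBBBBBBBBBBBBBBBBBBBBBBBBBBBBBBBBBBB  (len 127)
step 7: ABBBBBBBBBBBBBBBBBBBBBBBBBBBBBBBBBBBBBBBBBBBBBBBBBBBBBBBBB…BBBBBBBBBBBBBBBBBBBBBBBBBBBBBBBBBBBBBBBBBBBBBBBBBBBBBBBBBB  (len 255)
step 8: ABBBBBBBBBBBBBBBBBBBBBBBBBBBBBBBBBBBBBBBBBBBBBBBBBBBBBBBBB…BBBBBBBBBBBBBBBBBBBBBBBBBBBBBBBBBBBBBBBBBBBBBBBBBBBBBBBBBB  (len 511)
step 9: ABBBBBBBBBBBBBBBBBBBBBBBBBBBBBBBBBBBBBBBBBBBBBBBBBBBBBBBBB…BBBBBBBBBBBBBBBBBBBBBBBBBBBBBBBBBBBBBBBBBBBBBBBBBBBBBBBBBB  (len 1023)
step 10: ABBBBBBBBBBBBBBBBBBBBBBBBBBBBBBBBBBBBBBBBBBBBBBBBBBBBBBBBB…BBBBBBBBBBBBBBBBBBBBBBBBBBBBBBBBBBBBBBBBBBBBBBBBBBBBBBBBBB  (len 2047)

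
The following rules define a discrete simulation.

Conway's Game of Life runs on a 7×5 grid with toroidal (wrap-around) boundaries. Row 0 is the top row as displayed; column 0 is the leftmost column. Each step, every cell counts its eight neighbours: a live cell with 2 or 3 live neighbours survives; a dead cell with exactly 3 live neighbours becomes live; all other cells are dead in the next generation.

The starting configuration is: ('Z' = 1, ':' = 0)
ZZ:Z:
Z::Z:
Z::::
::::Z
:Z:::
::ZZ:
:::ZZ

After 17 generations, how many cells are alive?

6

k=0  ZZ:Z:
Z::Z:
Z::::
::::Z
:Z:::
::ZZ:
:::ZZ
k=1  ZZ:Z:
Z:Z::
Z::::
Z::::
::ZZ:
::ZZZ
ZZ:::
k=2  :::::
Z:Z::
Z:::Z
:Z::Z
:ZZ::
Z:::Z
:::::
k=3  :::::
ZZ::Z
:::ZZ
:ZZZZ
:ZZZZ
ZZ:::
:::::
k=4  Z::::
Z::ZZ
:::::
:Z:::
:::::
ZZ:ZZ
:::::
k=5  Z::::
Z:::Z
Z:::Z
:::::
:ZZ:Z
Z:::Z
:Z:::
k=6  ZZ::Z
:Z:::
Z:::Z
:Z:ZZ
:Z:ZZ
::ZZZ
:Z::Z
k=7  :ZZ:Z
:Z:::
:ZZZZ
:Z:::
:Z:::
:Z:::
:Z:::
k=8  :ZZ::
::::Z
:Z:Z:
:Z:Z:
ZZZ::
ZZZ::
:Z:::
k=9  ZZZ::
ZZ:Z:
Z::ZZ
:::ZZ
:::ZZ
:::::
:::::
k=10  Z:Z:Z
:::Z:
:Z:::
::Z::
:::ZZ
:::::
:Z:::
k=11  ZZZZZ
ZZZZZ
::Z::
::ZZ:
:::Z:
:::::
ZZ:::
k=12  :::::
:::::
Z::::
::ZZ:
::ZZ:
:::::
:::Z:
k=13  :::::
:::::
:::::
:ZZZZ
::ZZ:
::ZZ:
:::::
k=14  :::::
:::::
::ZZ:
:Z::Z
:::::
::ZZ:
:::::
k=15  :::::
:::::
::ZZ:
::ZZ:
::ZZ:
:::::
:::::
k=16  :::::
:::::
::ZZ:
:Z::Z
::ZZ:
:::::
:::::
k=17  :::::
:::::
::ZZ:
:Z::Z
::ZZ:
:::::
:::::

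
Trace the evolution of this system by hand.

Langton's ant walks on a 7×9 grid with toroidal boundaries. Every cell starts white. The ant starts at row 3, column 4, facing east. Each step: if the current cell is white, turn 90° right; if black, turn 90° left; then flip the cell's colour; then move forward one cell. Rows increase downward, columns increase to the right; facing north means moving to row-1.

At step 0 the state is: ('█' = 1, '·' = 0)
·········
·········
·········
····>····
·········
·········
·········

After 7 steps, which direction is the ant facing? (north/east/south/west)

t=0: ·········
·········
·········
····>····
·········
·········
·········
t=1: ·········
·········
·········
····█····
····v····
·········
·········
t=2: ·········
·········
·········
····█····
···<█····
·········
·········
t=3: ·········
·········
·········
···^█····
···██····
·········
·········
t=4: ·········
·········
·········
···█>····
···██····
·········
·········
t=5: ·········
·········
····^····
···█·····
···██····
·········
·········
t=6: ·········
·········
····█>···
···█·····
···██····
·········
·········
t=7: ·········
·········
····██···
···█·v···
···██····
·········
·········

south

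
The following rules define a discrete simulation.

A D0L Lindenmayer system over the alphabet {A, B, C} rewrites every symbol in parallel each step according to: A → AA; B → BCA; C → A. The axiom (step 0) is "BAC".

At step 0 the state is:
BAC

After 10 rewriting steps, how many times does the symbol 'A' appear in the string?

gen 0: BAC
gen 1: BCAAAA
gen 2: BCAAAAAAAAAA
gen 3: BCAAAAAAAAAAAAAAAAAAAAAA
gen 4: BCAAAAAAAAAAAAAAAAAAAAAAAAAAAAAAAAAAAAAAAAAAAAAA
gen 5: BCAAAAAAAAAAAAAAAAAAAAAAAAAAAAAAAAAAAAAAAAAAAAAAAAAAAAAAAAAAAAAAAAAAAAAAAAAAAAAAAAAAAAAAAAAAAAAA
gen 6: BCAAAAAAAAAAAAAAAAAAAAAAAAAAAAAAAAAAAAAAAAAAAAAAAAAAAAAAAA…AAAAAAAAAAAAAAAAAAAAAAAAAAAAAAAAAAAAAAAAAAAAAAAAAAAAAAAAAA  (len 192)
gen 7: BCAAAAAAAAAAAAAAAAAAAAAAAAAAAAAAAAAAAAAAAAAAAAAAAAAAAAAAAA…AAAAAAAAAAAAAAAAAAAAAAAAAAAAAAAAAAAAAAAAAAAAAAAAAAAAAAAAAA  (len 384)
gen 8: BCAAAAAAAAAAAAAAAAAAAAAAAAAAAAAAAAAAAAAAAAAAAAAAAAAAAAAAAA…AAAAAAAAAAAAAAAAAAAAAAAAAAAAAAAAAAAAAAAAAAAAAAAAAAAAAAAAAA  (len 768)
gen 9: BCAAAAAAAAAAAAAAAAAAAAAAAAAAAAAAAAAAAAAAAAAAAAAAAAAAAAAAAA…AAAAAAAAAAAAAAAAAAAAAAAAAAAAAAAAAAAAAAAAAAAAAAAAAAAAAAAAAA  (len 1536)
gen 10: BCAAAAAAAAAAAAAAAAAAAAAAAAAAAAAAAAAAAAAAAAAAAAAAAAAAAAAAAA…AAAAAAAAAAAAAAAAAAAAAAAAAAAAAAAAAAAAAAAAAAAAAAAAAAAAAAAAAA  (len 3072)

3070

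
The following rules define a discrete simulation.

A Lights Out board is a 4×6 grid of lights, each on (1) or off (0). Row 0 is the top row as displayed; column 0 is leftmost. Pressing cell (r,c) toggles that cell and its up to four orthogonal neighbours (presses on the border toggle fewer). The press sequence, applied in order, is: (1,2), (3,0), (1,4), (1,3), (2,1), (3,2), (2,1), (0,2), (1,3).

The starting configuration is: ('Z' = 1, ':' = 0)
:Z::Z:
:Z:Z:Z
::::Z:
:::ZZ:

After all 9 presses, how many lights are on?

7

k=0  :Z::Z:
:Z:Z:Z
::::Z:
:::ZZ:
k=1  :ZZ:Z:
::Z::Z
::Z:Z:
:::ZZ:
k=2  :ZZ:Z:
::Z::Z
Z:Z:Z:
ZZ:ZZ:
k=3  :ZZ:::
::ZZZ:
Z:Z:::
ZZ:ZZ:
k=4  :ZZZ::
::::::
Z:ZZ::
ZZ:ZZ:
k=5  :ZZZ::
:Z::::
:Z:Z::
Z::ZZ:
k=6  :ZZZ::
:Z::::
:ZZZ::
ZZZ:Z:
k=7  :ZZZ::
::::::
Z::Z::
Z:Z:Z:
k=8  ::::::
::Z:::
Z::Z::
Z:Z:Z:
k=9  :::Z::
:::ZZ:
Z:::::
Z:Z:Z:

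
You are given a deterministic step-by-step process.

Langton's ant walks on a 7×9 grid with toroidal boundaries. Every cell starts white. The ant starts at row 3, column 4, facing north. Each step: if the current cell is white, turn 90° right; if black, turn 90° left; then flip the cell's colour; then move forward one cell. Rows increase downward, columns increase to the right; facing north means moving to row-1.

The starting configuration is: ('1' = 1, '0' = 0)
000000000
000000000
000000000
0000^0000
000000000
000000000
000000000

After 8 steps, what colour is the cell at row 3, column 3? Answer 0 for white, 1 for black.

t=0: 000000000
000000000
000000000
0000^0000
000000000
000000000
000000000
t=1: 000000000
000000000
000000000
00001>000
000000000
000000000
000000000
t=2: 000000000
000000000
000000000
000011000
00000v000
000000000
000000000
t=3: 000000000
000000000
000000000
000011000
0000<1000
000000000
000000000
t=4: 000000000
000000000
000000000
0000^1000
000011000
000000000
000000000
t=5: 000000000
000000000
000000000
000<01000
000011000
000000000
000000000
t=6: 000000000
000000000
000^00000
000101000
000011000
000000000
000000000
t=7: 000000000
000000000
0001>0000
000101000
000011000
000000000
000000000
t=8: 000000000
000000000
000110000
0001v1000
000011000
000000000
000000000

1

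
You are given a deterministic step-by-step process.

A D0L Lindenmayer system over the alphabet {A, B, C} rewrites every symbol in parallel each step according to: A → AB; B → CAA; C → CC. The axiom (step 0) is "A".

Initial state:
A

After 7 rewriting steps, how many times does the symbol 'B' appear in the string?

0) A
1) AB
2) ABCAA
3) ABCAACCABAB
4) ABCAACCABABCCCCABCAAABCAA
5) ABCAACCABABCCCCABCAAABCAACCCCCCCCABCAACCABABABCAACCABAB
6) ABCAACCABABCCCCABCAAABCAACCCCCCCCABCAACCABABABCAACCABABCCC…CCCCCCCCABCAACCABABCCCCABCAAABCAAABCAACCABABCCCCABCAAABCAA  (len 121)
7) ABCAACCABABCCCCABCAAABCAACCCCCCCCABCAACCABABABCAACCABABCCC…BABABCAACCABABCCCCABCAAABCAACCCCCCCCABCAACCABABABCAACCABAB  (len 263)

43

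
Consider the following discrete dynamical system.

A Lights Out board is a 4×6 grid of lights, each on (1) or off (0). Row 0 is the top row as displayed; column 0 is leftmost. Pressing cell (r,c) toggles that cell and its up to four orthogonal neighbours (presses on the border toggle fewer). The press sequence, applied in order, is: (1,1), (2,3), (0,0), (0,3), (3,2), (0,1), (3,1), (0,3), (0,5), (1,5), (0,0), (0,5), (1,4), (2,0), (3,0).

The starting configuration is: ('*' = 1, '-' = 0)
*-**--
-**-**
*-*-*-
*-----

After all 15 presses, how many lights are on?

13

gen 0: *-**--
-**-**
*-*-*-
*-----
gen 1: ****--
*---**
***-*-
*-----
gen 2: ****--
*--***
**-*--
*--*--
gen 3: --**--
---***
**-*--
*--*--
gen 4: ----*-
----**
**-*--
*--*--
gen 5: ----*-
----**
****--
***---
gen 6: ***-*-
-*--**
****--
***---
gen 7: ***-*-
-*--**
*-**--
------
gen 8: **-*--
-*-***
*-**--
------
gen 9: **-***
-*-**-
*-**--
------
gen 10: **-**-
-*-*-*
*-**-*
------
gen 11: ---**-
**-*-*
*-**-*
------
gen 12: ---*-*
**-*--
*-**-*
------
gen 13: ---***
**--**
*-****
------
gen 14: ---***
-*--**
-*****
*-----
gen 15: ---***
-*--**
******
-*----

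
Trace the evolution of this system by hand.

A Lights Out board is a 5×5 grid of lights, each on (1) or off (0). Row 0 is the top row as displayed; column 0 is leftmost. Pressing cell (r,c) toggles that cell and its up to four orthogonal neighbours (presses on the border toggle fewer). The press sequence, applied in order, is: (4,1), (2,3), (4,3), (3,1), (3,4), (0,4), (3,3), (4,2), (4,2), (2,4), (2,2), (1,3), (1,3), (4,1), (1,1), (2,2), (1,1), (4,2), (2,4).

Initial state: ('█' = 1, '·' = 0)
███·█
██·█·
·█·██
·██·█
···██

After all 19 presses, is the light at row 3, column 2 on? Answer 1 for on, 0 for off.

t=0: ███·█
██·█·
·█·██
·██·█
···██
t=1: ███·█
██·█·
·█·██
··█·█
█████
t=2: ███·█
██···
·██··
··███
█████
t=3: ███·█
██···
·██··
··█·█
██···
t=4: ███·█
██···
··█··
██··█
█····
t=5: ███·█
██···
··█·█
██·█·
█···█
t=6: ████·
██··█
··█·█
██·█·
█···█
t=7: ████·
██··█
··███
███·█
█··██
t=8: ████·
██··█
··███
██··█
███·█
t=9: ████·
██··█
··███
███·█
█··██
t=10: ████·
██···
··█··
███··
█··██
t=11: ████·
███··
·█·█·
██···
█··██
t=12: ███··
██·██
·█···
██···
█··██
t=13: ████·
███··
·█·█·
██···
█··██
t=14: ████·
███··
·█·█·
█····
·████
t=15: █·██·
·····
···█·
█····
·████
t=16: █·██·
··█··
·██··
█·█··
·████
t=17: ████·
██···
··█··
█·█··
·████
t=18: ████·
██···
··█··
█····
····█
t=19: ████·
██··█
··███
█···█
····█

0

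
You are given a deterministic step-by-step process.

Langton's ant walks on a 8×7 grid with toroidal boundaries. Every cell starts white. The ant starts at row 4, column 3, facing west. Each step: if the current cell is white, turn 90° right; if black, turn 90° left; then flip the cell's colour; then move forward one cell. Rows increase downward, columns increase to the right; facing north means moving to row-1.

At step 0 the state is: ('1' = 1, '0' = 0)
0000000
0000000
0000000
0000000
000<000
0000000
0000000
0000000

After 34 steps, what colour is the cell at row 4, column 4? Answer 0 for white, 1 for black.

0

0) 0000000
0000000
0000000
0000000
000<000
0000000
0000000
0000000
1) 0000000
0000000
0000000
000^000
0001000
0000000
0000000
0000000
2) 0000000
0000000
0000000
0001>00
0001000
0000000
0000000
0000000
3) 0000000
0000000
0000000
0001100
0001v00
0000000
0000000
0000000
4) 0000000
0000000
0000000
0001100
000<100
0000000
0000000
0000000
5) 0000000
0000000
0000000
0001100
0000100
000v000
0000000
0000000
6) 0000000
0000000
0000000
0001100
0000100
00<1000
0000000
0000000
7) 0000000
0000000
0000000
0001100
00^0100
0011000
0000000
0000000
8) 0000000
0000000
0000000
0001100
001>100
0011000
0000000
0000000
9) 0000000
0000000
0000000
0001100
0011100
001v000
0000000
0000000
10) 0000000
0000000
0000000
0001100
0011100
0010>00
0000000
0000000
11) 0000000
0000000
0000000
0001100
0011100
0010100
0000v00
0000000
12) 0000000
0000000
0000000
0001100
0011100
0010100
000<100
0000000
13) 0000000
0000000
0000000
0001100
0011100
001^100
0001100
0000000
14) 0000000
0000000
0000000
0001100
0011100
0011>00
0001100
0000000
15) 0000000
0000000
0000000
0001100
0011^00
0011000
0001100
0000000
16) 0000000
0000000
0000000
0001100
001<000
0011000
0001100
0000000
17) 0000000
0000000
0000000
0001100
0010000
001v000
0001100
0000000
18) 0000000
0000000
0000000
0001100
0010000
0010>00
0001100
0000000
19) 0000000
0000000
0000000
0001100
0010000
0010100
0001v00
0000000
20) 0000000
0000000
0000000
0001100
0010000
0010100
00010>0
0000000
21) 0000000
0000000
0000000
0001100
0010000
0010100
0001010
00000v0
22) 0000000
0000000
0000000
0001100
0010000
0010100
0001010
0000<10
23) 0000000
0000000
0000000
0001100
0010000
0010100
0001^10
0000110
24) 0000000
0000000
0000000
0001100
0010000
0010100
00011>0
0000110
25) 0000000
0000000
0000000
0001100
0010000
00101^0
0001100
0000110
26) 0000000
0000000
0000000
0001100
0010000
001011>
0001100
0000110
27) 0000000
0000000
0000000
0001100
0010000
0010111
000110v
0000110
28) 0000000
0000000
0000000
0001100
0010000
0010111
00011<1
0000110
29) 0000000
0000000
0000000
0001100
0010000
00101^1
0001111
0000110
30) 0000000
0000000
0000000
0001100
0010000
0010<01
0001111
0000110
31) 0000000
0000000
0000000
0001100
0010000
0010001
0001v11
0000110
32) 0000000
0000000
0000000
0001100
0010000
0010001
00010>1
0000110
33) 0000000
0000000
0000000
0001100
0010000
00100^1
0001001
0000110
34) 0000000
0000000
0000000
0001100
0010000
001001>
0001001
0000110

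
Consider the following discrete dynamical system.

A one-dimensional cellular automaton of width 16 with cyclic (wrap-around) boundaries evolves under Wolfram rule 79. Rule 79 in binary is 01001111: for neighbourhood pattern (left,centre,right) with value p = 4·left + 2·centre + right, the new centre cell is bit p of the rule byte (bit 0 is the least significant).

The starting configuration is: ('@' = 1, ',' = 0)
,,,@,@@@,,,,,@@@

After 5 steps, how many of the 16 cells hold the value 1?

8

t=0: ,,,@,@@@,,,,,@@@
t=1: ,@@@,@,@,@@@@@,@
t=2: ,@,@,@,@,@,,,@,@
t=3: ,@,@,@,@,@,@@@,@
t=4: ,@,@,@,@,@,@,@,@
t=5: ,@,@,@,@,@,@,@,@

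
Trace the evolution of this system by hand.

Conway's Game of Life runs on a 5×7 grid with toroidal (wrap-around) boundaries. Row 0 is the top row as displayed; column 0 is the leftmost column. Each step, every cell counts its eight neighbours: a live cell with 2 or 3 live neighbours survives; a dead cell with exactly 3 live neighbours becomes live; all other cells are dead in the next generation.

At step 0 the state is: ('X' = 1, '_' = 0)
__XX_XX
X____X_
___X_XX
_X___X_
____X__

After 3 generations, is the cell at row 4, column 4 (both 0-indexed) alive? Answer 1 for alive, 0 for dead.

1

t=0: __XX_XX
X____X_
___X_XX
_X___X_
____X__
t=1: ___X_XX
X_XX___
X____X_
_____XX
__XXX_X
t=2: XX___XX
XXXX_X_
XX__XX_
X__X___
X_XX___
t=3: _____X_
___X___
_____X_
X__X___
__XXX__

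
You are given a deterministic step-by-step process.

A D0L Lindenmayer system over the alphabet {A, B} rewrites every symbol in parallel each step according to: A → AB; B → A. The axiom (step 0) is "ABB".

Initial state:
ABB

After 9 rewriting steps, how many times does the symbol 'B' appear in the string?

76

[0] ABB
[1] ABAA
[2] ABAABAB
[3] ABAABABAABA
[4] ABAABABAABAABABAAB
[5] ABAABABAABAABABAABABAABAABABA
[6] ABAABABAABAABABAABABAABAABABAABAABABAABABAABAAB
[7] ABAABABAABAABABAABABAABAABABAABAABABAABABAABAABABAABABAABAABABAABAABABAABABA
[8] ABAABABAABAABABAABABAABAABABAABAABABAABABAABAABABAABABAABA…AABABAABABAABAABABAABAABABAABABAABAABABAABABAABAABABAABAAB  (len 123)
[9] ABAABABAABAABABAABABAABAABABAABAABABAABABAABAABABAABABAABA…ABAABAABABAABAABABAABABAABAABABAABAABABAABABAABAABABAABABA  (len 199)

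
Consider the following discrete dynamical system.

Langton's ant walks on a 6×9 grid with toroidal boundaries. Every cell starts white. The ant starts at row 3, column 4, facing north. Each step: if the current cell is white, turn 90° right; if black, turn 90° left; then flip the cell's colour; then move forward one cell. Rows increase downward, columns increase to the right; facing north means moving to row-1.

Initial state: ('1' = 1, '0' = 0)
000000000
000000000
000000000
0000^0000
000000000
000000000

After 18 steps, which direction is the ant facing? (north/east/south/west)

south

0) 000000000
000000000
000000000
0000^0000
000000000
000000000
1) 000000000
000000000
000000000
00001>000
000000000
000000000
2) 000000000
000000000
000000000
000011000
00000v000
000000000
3) 000000000
000000000
000000000
000011000
0000<1000
000000000
4) 000000000
000000000
000000000
0000^1000
000011000
000000000
5) 000000000
000000000
000000000
000<01000
000011000
000000000
6) 000000000
000000000
000^00000
000101000
000011000
000000000
7) 000000000
000000000
0001>0000
000101000
000011000
000000000
8) 000000000
000000000
000110000
0001v1000
000011000
000000000
9) 000000000
000000000
000110000
000<11000
000011000
000000000
10) 000000000
000000000
000110000
000011000
000v11000
000000000
11) 000000000
000000000
000110000
000011000
00<111000
000000000
12) 000000000
000000000
000110000
00^011000
001111000
000000000
13) 000000000
000000000
000110000
001>11000
001111000
000000000
14) 000000000
000000000
000110000
001111000
001v11000
000000000
15) 000000000
000000000
000110000
001111000
0010>1000
000000000
16) 000000000
000000000
000110000
0011^1000
001001000
000000000
17) 000000000
000000000
000110000
001<01000
001001000
000000000
18) 000000000
000000000
000110000
001001000
001v01000
000000000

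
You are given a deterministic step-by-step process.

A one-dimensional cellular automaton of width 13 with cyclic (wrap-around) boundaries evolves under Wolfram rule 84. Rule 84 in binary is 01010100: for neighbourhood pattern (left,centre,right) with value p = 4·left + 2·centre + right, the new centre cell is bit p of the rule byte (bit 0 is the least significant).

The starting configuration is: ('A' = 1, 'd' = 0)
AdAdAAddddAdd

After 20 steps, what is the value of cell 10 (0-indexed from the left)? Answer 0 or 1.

k=0  AdAdAAddddAdd
k=1  AdAddAAdddAAd
k=2  AdAAddAAdddAd
k=3  AddAAddAAddAd
k=4  AAddAAddAAdAd
k=5  dAAddAAddAdAd
k=6  ddAAddAAdAdAA
k=7  AddAAddAdAddA
k=8  AAddAAdAdAAdd
k=9  dAAddAdAddAAd
k=10  ddAAdAdAAddAA
k=11  AddAdAddAAddA
k=12  AAdAdAAddAAdd
k=13  dAdAddAAddAAd
k=14  dAdAAddAAddAA
k=15  dAddAAddAAddA
k=16  dAAddAAddAAdA
k=17  ddAAddAAddAdA
k=18  AddAAddAAdAdA
k=19  AAddAAddAdAdd
k=20  dAAddAAdAdAAd

1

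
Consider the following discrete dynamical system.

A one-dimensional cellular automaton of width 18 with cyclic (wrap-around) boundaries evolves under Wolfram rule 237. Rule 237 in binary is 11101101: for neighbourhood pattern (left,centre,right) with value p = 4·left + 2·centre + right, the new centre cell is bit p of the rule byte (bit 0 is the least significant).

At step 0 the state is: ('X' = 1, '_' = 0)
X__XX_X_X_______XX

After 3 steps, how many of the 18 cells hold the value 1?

16

0) X__XX_X_X_______XX
1) X__XXXXXX_XXXXX_XX
2) X__XXXXXXXXXXXXXXX
3) X__XXXXXXXXXXXXXXX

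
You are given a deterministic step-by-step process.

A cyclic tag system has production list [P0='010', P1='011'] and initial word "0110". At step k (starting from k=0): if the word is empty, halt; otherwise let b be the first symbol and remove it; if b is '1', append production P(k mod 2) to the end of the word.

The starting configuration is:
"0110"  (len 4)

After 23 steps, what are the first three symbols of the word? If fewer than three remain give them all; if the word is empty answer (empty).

0) "0110"  (len 4)
1) "110"  (len 3)
2) "10011"  (len 5)
3) "0011010"  (len 7)
4) "011010"  (len 6)
5) "11010"  (len 5)
6) "1010011"  (len 7)
7) "010011010"  (len 9)
8) "10011010"  (len 8)
9) "0011010010"  (len 10)
10) "011010010"  (len 9)
11) "11010010"  (len 8)
12) "1010010011"  (len 10)
13) "010010011010"  (len 12)
14) "10010011010"  (len 11)
15) "0010011010010"  (len 13)
16) "010011010010"  (len 12)
17) "10011010010"  (len 11)
18) "0011010010011"  (len 13)
19) "011010010011"  (len 12)
20) "11010010011"  (len 11)
21) "1010010011010"  (len 13)
22) "010010011010011"  (len 15)
23) "10010011010011"  (len 14)

100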